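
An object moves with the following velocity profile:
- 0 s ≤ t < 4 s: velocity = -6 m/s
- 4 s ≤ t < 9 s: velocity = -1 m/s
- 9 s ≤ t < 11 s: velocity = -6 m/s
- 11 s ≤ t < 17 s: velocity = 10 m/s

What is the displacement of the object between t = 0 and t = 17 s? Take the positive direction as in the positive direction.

Net displacement equals the area under the velocity-time graph (areas below the axis count negative).
0–4 s: -6 × 4 = -24 m
4–9 s: -1 × 5 = -5 m
9–11 s: -6 × 2 = -12 m
11–17 s: 10 × 6 = 60 m
Net displacement = 19 m

19 m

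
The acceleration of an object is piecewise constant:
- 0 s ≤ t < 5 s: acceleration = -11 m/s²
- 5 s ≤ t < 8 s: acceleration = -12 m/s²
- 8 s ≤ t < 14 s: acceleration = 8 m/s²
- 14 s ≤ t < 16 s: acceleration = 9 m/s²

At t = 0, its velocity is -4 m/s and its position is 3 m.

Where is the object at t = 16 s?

-887.5 m

On each constant-a segment, Δv = aΔt and Δx = v₀Δt + ½aΔt²; chain segment to segment.
0–5 s: v starts -4 m/s; Δx = -4·5 + ½·-11·5² = -157.5 m; v ends -59 m/s.
5–8 s: v starts -59 m/s; Δx = -59·3 + ½·-12·3² = -231 m; v ends -95 m/s.
8–14 s: v starts -95 m/s; Δx = -95·6 + ½·8·6² = -426 m; v ends -47 m/s.
14–16 s: v starts -47 m/s; Δx = -47·2 + ½·9·2² = -76 m; v ends -29 m/s.
x(16) = 3 + Σ Δx = -887.5 m.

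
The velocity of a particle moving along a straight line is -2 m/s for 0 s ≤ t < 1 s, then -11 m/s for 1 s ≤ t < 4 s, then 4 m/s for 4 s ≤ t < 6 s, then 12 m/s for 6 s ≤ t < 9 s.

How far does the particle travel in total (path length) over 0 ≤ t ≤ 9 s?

Total distance travelled is ∫|v| dt — sum the magnitudes of each area piece.
0–1 s: |-2| × 1 = 2 m
1–4 s: |-11| × 3 = 33 m
4–6 s: |4| × 2 = 8 m
6–9 s: |12| × 3 = 36 m
Total distance = 79 m

79 m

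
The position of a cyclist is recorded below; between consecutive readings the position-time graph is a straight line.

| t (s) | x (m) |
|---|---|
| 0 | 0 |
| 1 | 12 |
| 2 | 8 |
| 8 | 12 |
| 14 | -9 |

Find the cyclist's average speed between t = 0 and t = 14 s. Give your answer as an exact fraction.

41/14 m/s

Average speed = (total path length)/(elapsed time); on a piecewise-linear x-t graph the path length is Σ|Δx|.
0–1 s: |Δx| = |12 − 0| = 12 m
1–2 s: |Δx| = |8 − 12| = 4 m
2–8 s: |Δx| = |12 − 8| = 4 m
8–14 s: |Δx| = |-9 − 12| = 21 m
Total path = 41 m; average speed = 41/14 = 41/14 m/s.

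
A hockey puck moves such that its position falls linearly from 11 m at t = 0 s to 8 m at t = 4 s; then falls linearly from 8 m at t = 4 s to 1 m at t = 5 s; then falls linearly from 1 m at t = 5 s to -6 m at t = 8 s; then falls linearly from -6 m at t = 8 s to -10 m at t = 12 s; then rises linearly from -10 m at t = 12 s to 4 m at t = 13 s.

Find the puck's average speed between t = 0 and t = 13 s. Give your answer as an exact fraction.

Average speed = (total path length)/(elapsed time); on a piecewise-linear x-t graph the path length is Σ|Δx|.
0–4 s: |Δx| = |8 − 11| = 3 m
4–5 s: |Δx| = |1 − 8| = 7 m
5–8 s: |Δx| = |-6 − 1| = 7 m
8–12 s: |Δx| = |-10 − -6| = 4 m
12–13 s: |Δx| = |4 − -10| = 14 m
Total path = 35 m; average speed = 35/13 = 35/13 m/s.

35/13 m/s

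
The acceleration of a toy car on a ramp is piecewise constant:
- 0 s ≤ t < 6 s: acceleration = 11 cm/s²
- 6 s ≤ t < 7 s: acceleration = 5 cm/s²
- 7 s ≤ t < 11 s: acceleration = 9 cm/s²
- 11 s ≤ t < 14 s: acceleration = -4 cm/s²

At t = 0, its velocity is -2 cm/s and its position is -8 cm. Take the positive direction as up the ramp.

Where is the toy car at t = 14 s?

On each constant-a segment, Δv = aΔt and Δx = v₀Δt + ½aΔt²; chain segment to segment.
0–6 s: v starts -2 cm/s; Δx = -2·6 + ½·11·6² = 186 cm; v ends 64 cm/s.
6–7 s: v starts 64 cm/s; Δx = 64·1 + ½·5·1² = 66.5 cm; v ends 69 cm/s.
7–11 s: v starts 69 cm/s; Δx = 69·4 + ½·9·4² = 348 cm; v ends 105 cm/s.
11–14 s: v starts 105 cm/s; Δx = 105·3 + ½·-4·3² = 297 cm; v ends 93 cm/s.
x(14) = -8 + Σ Δx = 889.5 cm.

889.5 cm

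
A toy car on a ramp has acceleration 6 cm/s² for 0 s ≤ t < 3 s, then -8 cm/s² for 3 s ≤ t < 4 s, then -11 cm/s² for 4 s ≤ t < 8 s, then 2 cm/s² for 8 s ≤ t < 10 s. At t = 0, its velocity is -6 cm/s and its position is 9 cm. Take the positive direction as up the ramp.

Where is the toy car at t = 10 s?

-122 cm

On each constant-a segment, Δv = aΔt and Δx = v₀Δt + ½aΔt²; chain segment to segment.
0–3 s: v starts -6 cm/s; Δx = -6·3 + ½·6·3² = 9 cm; v ends 12 cm/s.
3–4 s: v starts 12 cm/s; Δx = 12·1 + ½·-8·1² = 8 cm; v ends 4 cm/s.
4–8 s: v starts 4 cm/s; Δx = 4·4 + ½·-11·4² = -72 cm; v ends -40 cm/s.
8–10 s: v starts -40 cm/s; Δx = -40·2 + ½·2·2² = -76 cm; v ends -36 cm/s.
x(10) = 9 + Σ Δx = -122 cm.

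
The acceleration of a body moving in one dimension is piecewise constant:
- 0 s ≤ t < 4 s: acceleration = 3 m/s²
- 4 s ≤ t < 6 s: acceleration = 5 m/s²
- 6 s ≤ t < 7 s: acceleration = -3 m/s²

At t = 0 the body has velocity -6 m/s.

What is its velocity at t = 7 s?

Δv equals the area under the a-t graph; then v = v₀ + Δv.
0–4 s: 3 × 4 = 12 m/s
4–6 s: 5 × 2 = 10 m/s
6–7 s: -3 × 1 = -3 m/s
Δv = 19 m/s, so v(7) = -6 + (19) = 13 m/s.

13 m/s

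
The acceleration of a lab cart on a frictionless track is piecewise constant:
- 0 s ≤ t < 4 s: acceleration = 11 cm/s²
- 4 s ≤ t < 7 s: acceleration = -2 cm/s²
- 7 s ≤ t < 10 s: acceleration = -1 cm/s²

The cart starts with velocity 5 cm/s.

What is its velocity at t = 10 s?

40 cm/s

Δv equals the area under the a-t graph; then v = v₀ + Δv.
0–4 s: 11 × 4 = 44 cm/s
4–7 s: -2 × 3 = -6 cm/s
7–10 s: -1 × 3 = -3 cm/s
Δv = 35 cm/s, so v(10) = 5 + (35) = 40 cm/s.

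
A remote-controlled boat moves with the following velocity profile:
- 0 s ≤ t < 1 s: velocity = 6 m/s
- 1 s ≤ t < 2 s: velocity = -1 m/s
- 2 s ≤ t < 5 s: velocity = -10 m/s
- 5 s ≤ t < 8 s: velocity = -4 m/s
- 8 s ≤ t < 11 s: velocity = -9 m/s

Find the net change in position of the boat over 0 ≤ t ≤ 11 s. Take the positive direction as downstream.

-64 m

Net displacement equals the area under the velocity-time graph (areas below the axis count negative).
0–1 s: 6 × 1 = 6 m
1–2 s: -1 × 1 = -1 m
2–5 s: -10 × 3 = -30 m
5–8 s: -4 × 3 = -12 m
8–11 s: -9 × 3 = -27 m
Net displacement = -64 m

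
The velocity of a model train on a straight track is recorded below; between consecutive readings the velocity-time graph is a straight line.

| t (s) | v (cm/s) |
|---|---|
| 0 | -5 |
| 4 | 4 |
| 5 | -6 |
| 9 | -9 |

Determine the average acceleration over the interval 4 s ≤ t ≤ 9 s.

-2.6 cm/s²

Average acceleration = Δv/Δt = (-9 − 4)/(9 − 4) = -2.6 cm/s².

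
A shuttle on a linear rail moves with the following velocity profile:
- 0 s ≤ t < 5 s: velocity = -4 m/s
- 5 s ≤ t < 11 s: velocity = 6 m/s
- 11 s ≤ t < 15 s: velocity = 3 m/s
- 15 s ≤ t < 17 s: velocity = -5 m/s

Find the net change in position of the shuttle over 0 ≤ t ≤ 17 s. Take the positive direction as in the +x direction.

Net displacement equals the area under the velocity-time graph (areas below the axis count negative).
0–5 s: -4 × 5 = -20 m
5–11 s: 6 × 6 = 36 m
11–15 s: 3 × 4 = 12 m
15–17 s: -5 × 2 = -10 m
Net displacement = 18 m

18 m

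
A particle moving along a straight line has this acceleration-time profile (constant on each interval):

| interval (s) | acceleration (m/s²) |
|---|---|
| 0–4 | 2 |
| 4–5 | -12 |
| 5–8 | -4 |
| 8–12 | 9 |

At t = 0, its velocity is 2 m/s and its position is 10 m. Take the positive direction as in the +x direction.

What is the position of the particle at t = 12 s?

On each constant-a segment, Δv = aΔt and Δx = v₀Δt + ½aΔt²; chain segment to segment.
0–4 s: v starts 2 m/s; Δx = 2·4 + ½·2·4² = 24 m; v ends 10 m/s.
4–5 s: v starts 10 m/s; Δx = 10·1 + ½·-12·1² = 4 m; v ends -2 m/s.
5–8 s: v starts -2 m/s; Δx = -2·3 + ½·-4·3² = -24 m; v ends -14 m/s.
8–12 s: v starts -14 m/s; Δx = -14·4 + ½·9·4² = 16 m; v ends 22 m/s.
x(12) = 10 + Σ Δx = 30 m.

30 m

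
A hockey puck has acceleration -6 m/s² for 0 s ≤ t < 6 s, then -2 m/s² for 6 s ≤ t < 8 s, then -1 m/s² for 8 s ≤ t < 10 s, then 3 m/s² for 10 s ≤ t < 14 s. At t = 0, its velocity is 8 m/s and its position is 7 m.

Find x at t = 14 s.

On each constant-a segment, Δv = aΔt and Δx = v₀Δt + ½aΔt²; chain segment to segment.
0–6 s: v starts 8 m/s; Δx = 8·6 + ½·-6·6² = -60 m; v ends -28 m/s.
6–8 s: v starts -28 m/s; Δx = -28·2 + ½·-2·2² = -60 m; v ends -32 m/s.
8–10 s: v starts -32 m/s; Δx = -32·2 + ½·-1·2² = -66 m; v ends -34 m/s.
10–14 s: v starts -34 m/s; Δx = -34·4 + ½·3·4² = -112 m; v ends -22 m/s.
x(14) = 7 + Σ Δx = -291 m.

-291 m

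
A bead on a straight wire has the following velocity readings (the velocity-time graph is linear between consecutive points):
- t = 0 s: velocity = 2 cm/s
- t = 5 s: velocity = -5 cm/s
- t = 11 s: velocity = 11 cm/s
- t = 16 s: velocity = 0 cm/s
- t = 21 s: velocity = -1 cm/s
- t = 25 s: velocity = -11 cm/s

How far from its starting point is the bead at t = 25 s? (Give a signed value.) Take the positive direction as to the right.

11.5 cm

Displacement is the signed area under the v-t curve.
0–5 s: ½(2 + -5)(5) = -7.5 cm
5–11 s: ½(-5 + 11)(6) = 18 cm
11–16 s: ½(11 + 0)(5) = 27.5 cm
16–21 s: ½(0 + -1)(5) = -2.5 cm
21–25 s: ½(-1 + -11)(4) = -24 cm
Net displacement = 11.5 cm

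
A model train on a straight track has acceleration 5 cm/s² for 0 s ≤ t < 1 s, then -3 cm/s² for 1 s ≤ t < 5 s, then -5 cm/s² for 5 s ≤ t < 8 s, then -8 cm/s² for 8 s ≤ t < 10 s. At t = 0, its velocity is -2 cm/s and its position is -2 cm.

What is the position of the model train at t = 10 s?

-127 cm

On each constant-a segment, Δv = aΔt and Δx = v₀Δt + ½aΔt²; chain segment to segment.
0–1 s: v starts -2 cm/s; Δx = -2·1 + ½·5·1² = 0.5 cm; v ends 3 cm/s.
1–5 s: v starts 3 cm/s; Δx = 3·4 + ½·-3·4² = -12 cm; v ends -9 cm/s.
5–8 s: v starts -9 cm/s; Δx = -9·3 + ½·-5·3² = -49.5 cm; v ends -24 cm/s.
8–10 s: v starts -24 cm/s; Δx = -24·2 + ½·-8·2² = -64 cm; v ends -40 cm/s.
x(10) = -2 + Σ Δx = -127 cm.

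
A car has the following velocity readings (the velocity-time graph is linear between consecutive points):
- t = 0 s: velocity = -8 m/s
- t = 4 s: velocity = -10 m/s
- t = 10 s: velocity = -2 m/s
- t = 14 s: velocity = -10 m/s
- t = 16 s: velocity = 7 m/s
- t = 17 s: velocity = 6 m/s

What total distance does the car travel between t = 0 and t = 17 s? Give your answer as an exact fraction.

3783/34 m

Total distance travelled is ∫|v| dt — sum the magnitudes of each area piece.
0–4 s: |½(-8 + -10)(4)| = 36 m
4–10 s: |½(-10 + -2)(6)| = 36 m
10–14 s: |½(-2 + -10)(4)| = 24 m
14–16 s: v = 0 at t = 258/17 s; triangle areas 100/17 + 49/17 = 149/17 m
16–17 s: |½(7 + 6)(1)| = 6.5 m
Total distance = 3783/34 m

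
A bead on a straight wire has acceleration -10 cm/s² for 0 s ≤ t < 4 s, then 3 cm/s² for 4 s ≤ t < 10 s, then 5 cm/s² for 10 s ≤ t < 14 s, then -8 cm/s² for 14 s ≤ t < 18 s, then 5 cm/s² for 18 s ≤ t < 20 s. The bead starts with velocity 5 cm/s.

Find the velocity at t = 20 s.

-19 cm/s

Δv equals the area under the a-t graph; then v = v₀ + Δv.
0–4 s: -10 × 4 = -40 cm/s
4–10 s: 3 × 6 = 18 cm/s
10–14 s: 5 × 4 = 20 cm/s
14–18 s: -8 × 4 = -32 cm/s
18–20 s: 5 × 2 = 10 cm/s
Δv = -24 cm/s, so v(20) = 5 + (-24) = -19 cm/s.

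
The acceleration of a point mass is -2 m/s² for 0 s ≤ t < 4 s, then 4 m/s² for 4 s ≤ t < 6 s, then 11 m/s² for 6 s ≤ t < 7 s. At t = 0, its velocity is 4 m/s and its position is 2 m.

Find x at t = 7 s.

On each constant-a segment, Δv = aΔt and Δx = v₀Δt + ½aΔt²; chain segment to segment.
0–4 s: v starts 4 m/s; Δx = 4·4 + ½·-2·4² = 0 m; v ends -4 m/s.
4–6 s: v starts -4 m/s; Δx = -4·2 + ½·4·2² = 0 m; v ends 4 m/s.
6–7 s: v starts 4 m/s; Δx = 4·1 + ½·11·1² = 9.5 m; v ends 15 m/s.
x(7) = 2 + Σ Δx = 11.5 m.

11.5 m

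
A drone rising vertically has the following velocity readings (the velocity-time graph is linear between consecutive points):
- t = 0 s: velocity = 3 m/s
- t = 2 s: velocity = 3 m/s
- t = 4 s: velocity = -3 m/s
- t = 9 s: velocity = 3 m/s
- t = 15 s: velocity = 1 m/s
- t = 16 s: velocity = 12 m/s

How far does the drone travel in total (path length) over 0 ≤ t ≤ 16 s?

Total distance travelled is ∫|v| dt — sum the magnitudes of each area piece.
0–2 s: |3| × 2 = 6 m
2–4 s: v = 0 at t = 3 s; triangle areas 1.5 + 1.5 = 3 m
4–9 s: v = 0 at t = 6.5 s; triangle areas 3.75 + 3.75 = 7.5 m
9–15 s: |½(3 + 1)(6)| = 12 m
15–16 s: |½(1 + 12)(1)| = 6.5 m
Total distance = 35 m

35 m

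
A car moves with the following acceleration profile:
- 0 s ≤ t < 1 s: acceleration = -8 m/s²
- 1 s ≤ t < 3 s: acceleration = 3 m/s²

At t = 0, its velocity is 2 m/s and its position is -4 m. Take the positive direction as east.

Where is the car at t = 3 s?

-12 m

On each constant-a segment, Δv = aΔt and Δx = v₀Δt + ½aΔt²; chain segment to segment.
0–1 s: v starts 2 m/s; Δx = 2·1 + ½·-8·1² = -2 m; v ends -6 m/s.
1–3 s: v starts -6 m/s; Δx = -6·2 + ½·3·2² = -6 m; v ends 0 m/s.
x(3) = -4 + Σ Δx = -12 m.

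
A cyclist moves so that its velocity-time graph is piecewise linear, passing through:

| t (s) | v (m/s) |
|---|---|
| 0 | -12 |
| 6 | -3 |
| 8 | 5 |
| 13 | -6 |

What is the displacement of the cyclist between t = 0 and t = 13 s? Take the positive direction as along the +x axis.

-45.5 m

Net displacement equals the area under the velocity-time graph (areas below the axis count negative).
0–6 s: ½(-12 + -3)(6) = -45 m
6–8 s: ½(-3 + 5)(2) = 2 m
8–13 s: ½(5 + -6)(5) = -2.5 m
Net displacement = -45.5 m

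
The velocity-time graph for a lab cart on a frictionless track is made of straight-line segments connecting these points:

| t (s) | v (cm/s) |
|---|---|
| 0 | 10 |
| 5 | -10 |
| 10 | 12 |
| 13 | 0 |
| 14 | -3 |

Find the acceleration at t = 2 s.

Acceleration is the slope of the v-t graph on 0–5 s: (-10 − 10)/(5 − 0) = -4 cm/s².

-4 cm/s²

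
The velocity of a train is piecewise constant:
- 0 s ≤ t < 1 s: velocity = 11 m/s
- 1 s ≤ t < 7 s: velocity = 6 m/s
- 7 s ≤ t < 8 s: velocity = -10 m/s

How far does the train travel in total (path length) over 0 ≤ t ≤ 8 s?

Distance (not displacement) is the total path length: add the absolute areas under v-t.
0–1 s: |11| × 1 = 11 m
1–7 s: |6| × 6 = 36 m
7–8 s: |-10| × 1 = 10 m
Total distance = 57 m

57 m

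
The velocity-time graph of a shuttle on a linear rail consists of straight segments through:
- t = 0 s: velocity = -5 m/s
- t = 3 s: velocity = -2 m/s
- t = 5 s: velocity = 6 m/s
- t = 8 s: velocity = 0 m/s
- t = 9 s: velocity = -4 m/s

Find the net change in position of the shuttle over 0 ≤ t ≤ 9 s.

0.5 m

Displacement is the signed area under the v-t curve.
0–3 s: ½(-5 + -2)(3) = -10.5 m
3–5 s: ½(-2 + 6)(2) = 4 m
5–8 s: ½(6 + 0)(3) = 9 m
8–9 s: ½(0 + -4)(1) = -2 m
Net displacement = 0.5 m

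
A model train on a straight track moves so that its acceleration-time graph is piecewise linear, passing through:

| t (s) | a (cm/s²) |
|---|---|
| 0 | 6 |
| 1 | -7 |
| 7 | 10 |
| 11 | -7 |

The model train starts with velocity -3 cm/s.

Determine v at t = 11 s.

11.5 cm/s

Δv equals the area under the a-t graph; then v = v₀ + Δv.
0–1 s: ½(6 + -7)(1) = -0.5 cm/s
1–7 s: ½(-7 + 10)(6) = 9 cm/s
7–11 s: ½(10 + -7)(4) = 6 cm/s
Δv = 14.5 cm/s, so v(11) = -3 + (14.5) = 11.5 cm/s.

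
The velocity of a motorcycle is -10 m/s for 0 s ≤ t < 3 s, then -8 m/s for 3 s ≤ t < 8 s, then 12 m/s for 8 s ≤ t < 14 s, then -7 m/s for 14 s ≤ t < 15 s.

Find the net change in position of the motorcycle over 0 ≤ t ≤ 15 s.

-5 m

Net displacement equals the area under the velocity-time graph (areas below the axis count negative).
0–3 s: -10 × 3 = -30 m
3–8 s: -8 × 5 = -40 m
8–14 s: 12 × 6 = 72 m
14–15 s: -7 × 1 = -7 m
Net displacement = -5 m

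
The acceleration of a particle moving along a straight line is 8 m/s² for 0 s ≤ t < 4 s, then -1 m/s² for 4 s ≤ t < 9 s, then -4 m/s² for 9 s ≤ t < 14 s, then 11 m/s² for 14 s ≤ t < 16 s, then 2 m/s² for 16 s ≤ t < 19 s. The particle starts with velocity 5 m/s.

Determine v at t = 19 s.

40 m/s

Δv equals the area under the a-t graph; then v = v₀ + Δv.
0–4 s: 8 × 4 = 32 m/s
4–9 s: -1 × 5 = -5 m/s
9–14 s: -4 × 5 = -20 m/s
14–16 s: 11 × 2 = 22 m/s
16–19 s: 2 × 3 = 6 m/s
Δv = 35 m/s, so v(19) = 5 + (35) = 40 m/s.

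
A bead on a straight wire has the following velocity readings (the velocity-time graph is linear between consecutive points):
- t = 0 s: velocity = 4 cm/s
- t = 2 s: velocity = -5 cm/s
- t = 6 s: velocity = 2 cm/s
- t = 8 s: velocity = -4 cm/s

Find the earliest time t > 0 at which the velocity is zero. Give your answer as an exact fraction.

t = 8/9 s

v changes sign on 0–2 s (from 4 to -5); the graph is linear there, so v = 0 at t = 0 + (-4)·(2 − 0)/(-5 − 4) = 8/9 s.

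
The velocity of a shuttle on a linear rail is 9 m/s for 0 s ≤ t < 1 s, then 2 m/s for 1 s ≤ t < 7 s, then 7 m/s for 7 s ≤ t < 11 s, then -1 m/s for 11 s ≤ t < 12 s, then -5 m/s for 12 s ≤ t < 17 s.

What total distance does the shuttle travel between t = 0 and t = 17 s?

75 m

Total distance travelled is ∫|v| dt — sum the magnitudes of each area piece.
0–1 s: |9| × 1 = 9 m
1–7 s: |2| × 6 = 12 m
7–11 s: |7| × 4 = 28 m
11–12 s: |-1| × 1 = 1 m
12–17 s: |-5| × 5 = 25 m
Total distance = 75 m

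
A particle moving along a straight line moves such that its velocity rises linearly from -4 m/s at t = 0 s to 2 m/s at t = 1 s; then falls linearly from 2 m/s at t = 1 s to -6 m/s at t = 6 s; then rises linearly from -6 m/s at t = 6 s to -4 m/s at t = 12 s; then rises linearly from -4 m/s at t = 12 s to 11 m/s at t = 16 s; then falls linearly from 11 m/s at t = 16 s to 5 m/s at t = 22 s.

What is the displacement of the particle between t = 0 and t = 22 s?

Net displacement equals the area under the velocity-time graph (areas below the axis count negative).
0–1 s: ½(-4 + 2)(1) = -1 m
1–6 s: ½(2 + -6)(5) = -10 m
6–12 s: ½(-6 + -4)(6) = -30 m
12–16 s: ½(-4 + 11)(4) = 14 m
16–22 s: ½(11 + 5)(6) = 48 m
Net displacement = 21 m

21 m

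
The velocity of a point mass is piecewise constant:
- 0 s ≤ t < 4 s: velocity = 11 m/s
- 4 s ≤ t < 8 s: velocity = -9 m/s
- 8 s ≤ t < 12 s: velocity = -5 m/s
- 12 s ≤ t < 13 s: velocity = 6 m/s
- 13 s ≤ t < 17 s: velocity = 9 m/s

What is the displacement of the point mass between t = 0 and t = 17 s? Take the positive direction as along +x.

30 m

Net displacement equals the area under the velocity-time graph (areas below the axis count negative).
0–4 s: 11 × 4 = 44 m
4–8 s: -9 × 4 = -36 m
8–12 s: -5 × 4 = -20 m
12–13 s: 6 × 1 = 6 m
13–17 s: 9 × 4 = 36 m
Net displacement = 30 m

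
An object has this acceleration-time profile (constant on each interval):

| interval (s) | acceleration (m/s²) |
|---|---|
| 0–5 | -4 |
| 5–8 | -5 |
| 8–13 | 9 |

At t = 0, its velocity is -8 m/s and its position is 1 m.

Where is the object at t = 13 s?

-298 m

On each constant-a segment, Δv = aΔt and Δx = v₀Δt + ½aΔt²; chain segment to segment.
0–5 s: v starts -8 m/s; Δx = -8·5 + ½·-4·5² = -90 m; v ends -28 m/s.
5–8 s: v starts -28 m/s; Δx = -28·3 + ½·-5·3² = -106.5 m; v ends -43 m/s.
8–13 s: v starts -43 m/s; Δx = -43·5 + ½·9·5² = -102.5 m; v ends 2 m/s.
x(13) = 1 + Σ Δx = -298 m.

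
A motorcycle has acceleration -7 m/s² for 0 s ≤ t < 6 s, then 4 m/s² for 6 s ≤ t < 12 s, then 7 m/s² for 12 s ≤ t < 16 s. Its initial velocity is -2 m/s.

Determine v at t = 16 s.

8 m/s

Δv equals the area under the a-t graph; then v = v₀ + Δv.
0–6 s: -7 × 6 = -42 m/s
6–12 s: 4 × 6 = 24 m/s
12–16 s: 7 × 4 = 28 m/s
Δv = 10 m/s, so v(16) = -2 + (10) = 8 m/s.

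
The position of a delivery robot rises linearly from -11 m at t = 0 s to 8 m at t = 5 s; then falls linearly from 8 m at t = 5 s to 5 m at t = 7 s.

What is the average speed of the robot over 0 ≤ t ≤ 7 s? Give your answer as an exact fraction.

Average speed = (total path length)/(elapsed time); on a piecewise-linear x-t graph the path length is Σ|Δx|.
0–5 s: |Δx| = |8 − -11| = 19 m
5–7 s: |Δx| = |5 − 8| = 3 m
Total path = 22 m; average speed = 22/7 = 22/7 m/s.

22/7 m/s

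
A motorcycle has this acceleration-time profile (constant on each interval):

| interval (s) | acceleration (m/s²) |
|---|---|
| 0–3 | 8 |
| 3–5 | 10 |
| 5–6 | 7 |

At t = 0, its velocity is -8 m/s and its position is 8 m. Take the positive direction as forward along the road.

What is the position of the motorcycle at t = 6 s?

111.5 m

On each constant-a segment, Δv = aΔt and Δx = v₀Δt + ½aΔt²; chain segment to segment.
0–3 s: v starts -8 m/s; Δx = -8·3 + ½·8·3² = 12 m; v ends 16 m/s.
3–5 s: v starts 16 m/s; Δx = 16·2 + ½·10·2² = 52 m; v ends 36 m/s.
5–6 s: v starts 36 m/s; Δx = 36·1 + ½·7·1² = 39.5 m; v ends 43 m/s.
x(6) = 8 + Σ Δx = 111.5 m.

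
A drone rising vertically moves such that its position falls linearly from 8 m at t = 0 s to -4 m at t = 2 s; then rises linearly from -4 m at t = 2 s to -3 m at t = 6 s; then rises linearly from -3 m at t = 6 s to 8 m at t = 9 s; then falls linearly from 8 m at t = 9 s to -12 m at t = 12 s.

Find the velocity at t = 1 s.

-6 m/s

Velocity is the slope of the x-t graph on 0–2 s: (-4 − 8)/(2 − 0) = -6 m/s.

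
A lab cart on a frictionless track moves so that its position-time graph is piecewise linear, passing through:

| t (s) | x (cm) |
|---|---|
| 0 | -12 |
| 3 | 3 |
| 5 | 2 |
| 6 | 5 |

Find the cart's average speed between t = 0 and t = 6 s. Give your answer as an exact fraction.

Average speed = (total path length)/(elapsed time); on a piecewise-linear x-t graph the path length is Σ|Δx|.
0–3 s: |Δx| = |3 − -12| = 15 cm
3–5 s: |Δx| = |2 − 3| = 1 cm
5–6 s: |Δx| = |5 − 2| = 3 cm
Total path = 19 cm; average speed = 19/6 = 19/6 cm/s.

19/6 cm/s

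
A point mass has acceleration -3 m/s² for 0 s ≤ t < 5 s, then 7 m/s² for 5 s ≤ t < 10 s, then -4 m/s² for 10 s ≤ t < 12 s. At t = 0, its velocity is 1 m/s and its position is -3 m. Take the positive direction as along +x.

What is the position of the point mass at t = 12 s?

16 m

On each constant-a segment, Δv = aΔt and Δx = v₀Δt + ½aΔt²; chain segment to segment.
0–5 s: v starts 1 m/s; Δx = 1·5 + ½·-3·5² = -32.5 m; v ends -14 m/s.
5–10 s: v starts -14 m/s; Δx = -14·5 + ½·7·5² = 17.5 m; v ends 21 m/s.
10–12 s: v starts 21 m/s; Δx = 21·2 + ½·-4·2² = 34 m; v ends 13 m/s.
x(12) = -3 + Σ Δx = 16 m.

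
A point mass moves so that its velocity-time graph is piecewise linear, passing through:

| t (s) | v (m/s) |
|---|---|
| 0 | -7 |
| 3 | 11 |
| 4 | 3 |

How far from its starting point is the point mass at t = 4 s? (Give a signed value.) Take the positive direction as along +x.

Net displacement equals the area under the velocity-time graph (areas below the axis count negative).
0–3 s: ½(-7 + 11)(3) = 6 m
3–4 s: ½(11 + 3)(1) = 7 m
Net displacement = 13 m

13 m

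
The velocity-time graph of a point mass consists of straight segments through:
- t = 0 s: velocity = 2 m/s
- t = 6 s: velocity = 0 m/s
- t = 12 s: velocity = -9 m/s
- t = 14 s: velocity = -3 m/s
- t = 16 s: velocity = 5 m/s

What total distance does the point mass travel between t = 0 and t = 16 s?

49.25 m

Total distance travelled is ∫|v| dt — sum the magnitudes of each area piece.
0–6 s: |½(2 + 0)(6)| = 6 m
6–12 s: |½(0 + -9)(6)| = 27 m
12–14 s: |½(-9 + -3)(2)| = 12 m
14–16 s: v = 0 at t = 14.75 s; triangle areas 1.125 + 3.125 = 4.25 m
Total distance = 49.25 m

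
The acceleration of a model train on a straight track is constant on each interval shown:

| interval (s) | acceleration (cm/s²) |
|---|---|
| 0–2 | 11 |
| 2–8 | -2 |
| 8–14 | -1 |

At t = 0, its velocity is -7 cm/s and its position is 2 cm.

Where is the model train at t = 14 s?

On each constant-a segment, Δv = aΔt and Δx = v₀Δt + ½aΔt²; chain segment to segment.
0–2 s: v starts -7 cm/s; Δx = -7·2 + ½·11·2² = 8 cm; v ends 15 cm/s.
2–8 s: v starts 15 cm/s; Δx = 15·6 + ½·-2·6² = 54 cm; v ends 3 cm/s.
8–14 s: v starts 3 cm/s; Δx = 3·6 + ½·-1·6² = 0 cm; v ends -3 cm/s.
x(14) = 2 + Σ Δx = 64 cm.

64 cm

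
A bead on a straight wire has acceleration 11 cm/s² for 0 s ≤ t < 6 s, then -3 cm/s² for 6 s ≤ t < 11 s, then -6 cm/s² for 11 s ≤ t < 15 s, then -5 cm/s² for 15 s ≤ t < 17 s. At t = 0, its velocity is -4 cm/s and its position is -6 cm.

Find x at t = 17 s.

616.5 cm

On each constant-a segment, Δv = aΔt and Δx = v₀Δt + ½aΔt²; chain segment to segment.
0–6 s: v starts -4 cm/s; Δx = -4·6 + ½·11·6² = 174 cm; v ends 62 cm/s.
6–11 s: v starts 62 cm/s; Δx = 62·5 + ½·-3·5² = 272.5 cm; v ends 47 cm/s.
11–15 s: v starts 47 cm/s; Δx = 47·4 + ½·-6·4² = 140 cm; v ends 23 cm/s.
15–17 s: v starts 23 cm/s; Δx = 23·2 + ½·-5·2² = 36 cm; v ends 13 cm/s.
x(17) = -6 + Σ Δx = 616.5 cm.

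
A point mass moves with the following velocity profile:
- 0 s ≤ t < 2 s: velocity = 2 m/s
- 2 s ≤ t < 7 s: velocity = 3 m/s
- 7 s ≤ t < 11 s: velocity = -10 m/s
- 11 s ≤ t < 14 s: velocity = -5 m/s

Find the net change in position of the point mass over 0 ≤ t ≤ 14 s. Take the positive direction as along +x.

-36 m

Displacement is the signed area under the v-t curve.
0–2 s: 2 × 2 = 4 m
2–7 s: 3 × 5 = 15 m
7–11 s: -10 × 4 = -40 m
11–14 s: -5 × 3 = -15 m
Net displacement = -36 m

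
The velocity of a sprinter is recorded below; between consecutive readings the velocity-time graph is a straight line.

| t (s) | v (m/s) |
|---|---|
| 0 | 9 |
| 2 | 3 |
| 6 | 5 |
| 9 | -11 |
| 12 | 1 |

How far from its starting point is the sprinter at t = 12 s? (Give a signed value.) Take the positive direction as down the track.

Displacement is the signed area under the v-t curve.
0–2 s: ½(9 + 3)(2) = 12 m
2–6 s: ½(3 + 5)(4) = 16 m
6–9 s: ½(5 + -11)(3) = -9 m
9–12 s: ½(-11 + 1)(3) = -15 m
Net displacement = 4 m

4 m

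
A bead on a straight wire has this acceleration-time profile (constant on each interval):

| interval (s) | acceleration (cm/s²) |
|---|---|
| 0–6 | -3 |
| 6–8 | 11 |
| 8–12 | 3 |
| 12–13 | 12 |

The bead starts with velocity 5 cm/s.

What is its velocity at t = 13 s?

33 cm/s

Δv equals the area under the a-t graph; then v = v₀ + Δv.
0–6 s: -3 × 6 = -18 cm/s
6–8 s: 11 × 2 = 22 cm/s
8–12 s: 3 × 4 = 12 cm/s
12–13 s: 12 × 1 = 12 cm/s
Δv = 28 cm/s, so v(13) = 5 + (28) = 33 cm/s.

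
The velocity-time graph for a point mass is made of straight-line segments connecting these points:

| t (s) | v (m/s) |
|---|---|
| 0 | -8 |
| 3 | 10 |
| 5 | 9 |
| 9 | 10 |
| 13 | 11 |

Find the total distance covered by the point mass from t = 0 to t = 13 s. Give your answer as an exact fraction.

338/3 m

Total distance travelled is ∫|v| dt — sum the magnitudes of each area piece.
0–3 s: v = 0 at t = 4/3 s; triangle areas 16/3 + 25/3 = 41/3 m
3–5 s: |½(10 + 9)(2)| = 19 m
5–9 s: |½(9 + 10)(4)| = 38 m
9–13 s: |½(10 + 11)(4)| = 42 m
Total distance = 338/3 m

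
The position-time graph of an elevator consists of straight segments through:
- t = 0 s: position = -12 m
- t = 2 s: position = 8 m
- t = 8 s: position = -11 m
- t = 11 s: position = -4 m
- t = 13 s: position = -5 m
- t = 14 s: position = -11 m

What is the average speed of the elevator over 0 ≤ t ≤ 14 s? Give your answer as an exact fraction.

53/14 m/s

Average speed = (total path length)/(elapsed time); on a piecewise-linear x-t graph the path length is Σ|Δx|.
0–2 s: |Δx| = |8 − -12| = 20 m
2–8 s: |Δx| = |-11 − 8| = 19 m
8–11 s: |Δx| = |-4 − -11| = 7 m
11–13 s: |Δx| = |-5 − -4| = 1 m
13–14 s: |Δx| = |-11 − -5| = 6 m
Total path = 53 m; average speed = 53/14 = 53/14 m/s.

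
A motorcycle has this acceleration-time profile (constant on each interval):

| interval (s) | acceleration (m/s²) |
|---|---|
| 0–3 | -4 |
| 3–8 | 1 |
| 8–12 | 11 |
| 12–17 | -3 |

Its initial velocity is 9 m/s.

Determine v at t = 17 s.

31 m/s

Δv equals the area under the a-t graph; then v = v₀ + Δv.
0–3 s: -4 × 3 = -12 m/s
3–8 s: 1 × 5 = 5 m/s
8–12 s: 11 × 4 = 44 m/s
12–17 s: -3 × 5 = -15 m/s
Δv = 22 m/s, so v(17) = 9 + (22) = 31 m/s.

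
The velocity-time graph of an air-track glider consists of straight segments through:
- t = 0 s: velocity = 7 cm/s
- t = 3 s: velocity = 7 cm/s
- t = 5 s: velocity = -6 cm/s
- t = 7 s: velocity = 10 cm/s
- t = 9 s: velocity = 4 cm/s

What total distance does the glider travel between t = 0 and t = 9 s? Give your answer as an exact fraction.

Distance (not displacement) is the total path length: add the absolute areas under v-t.
0–3 s: |7| × 3 = 21 cm
3–5 s: v = 0 at t = 53/13 s; triangle areas 49/13 + 36/13 = 85/13 cm
5–7 s: v = 0 at t = 5.75 s; triangle areas 2.25 + 6.25 = 8.5 cm
7–9 s: |½(10 + 4)(2)| = 14 cm
Total distance = 1301/26 cm

1301/26 cm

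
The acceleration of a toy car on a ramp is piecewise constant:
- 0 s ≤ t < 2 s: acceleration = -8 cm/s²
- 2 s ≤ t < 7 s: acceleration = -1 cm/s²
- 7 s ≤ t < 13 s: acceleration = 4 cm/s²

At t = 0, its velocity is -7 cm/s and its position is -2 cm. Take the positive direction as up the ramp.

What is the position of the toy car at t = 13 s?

-255.5 cm

On each constant-a segment, Δv = aΔt and Δx = v₀Δt + ½aΔt²; chain segment to segment.
0–2 s: v starts -7 cm/s; Δx = -7·2 + ½·-8·2² = -30 cm; v ends -23 cm/s.
2–7 s: v starts -23 cm/s; Δx = -23·5 + ½·-1·5² = -127.5 cm; v ends -28 cm/s.
7–13 s: v starts -28 cm/s; Δx = -28·6 + ½·4·6² = -96 cm; v ends -4 cm/s.
x(13) = -2 + Σ Δx = -255.5 cm.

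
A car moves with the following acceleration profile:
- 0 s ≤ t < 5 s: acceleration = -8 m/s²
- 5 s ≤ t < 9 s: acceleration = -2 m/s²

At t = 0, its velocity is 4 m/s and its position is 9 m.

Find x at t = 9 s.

-231 m

On each constant-a segment, Δv = aΔt and Δx = v₀Δt + ½aΔt²; chain segment to segment.
0–5 s: v starts 4 m/s; Δx = 4·5 + ½·-8·5² = -80 m; v ends -36 m/s.
5–9 s: v starts -36 m/s; Δx = -36·4 + ½·-2·4² = -160 m; v ends -44 m/s.
x(9) = 9 + Σ Δx = -231 m.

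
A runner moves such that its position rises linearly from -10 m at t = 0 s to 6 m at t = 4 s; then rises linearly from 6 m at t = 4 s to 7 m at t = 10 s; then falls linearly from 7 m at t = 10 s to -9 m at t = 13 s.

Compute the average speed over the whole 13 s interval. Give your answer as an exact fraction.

Average speed = (total path length)/(elapsed time); on a piecewise-linear x-t graph the path length is Σ|Δx|.
0–4 s: |Δx| = |6 − -10| = 16 m
4–10 s: |Δx| = |7 − 6| = 1 m
10–13 s: |Δx| = |-9 − 7| = 16 m
Total path = 33 m; average speed = 33/13 = 33/13 m/s.

33/13 m/s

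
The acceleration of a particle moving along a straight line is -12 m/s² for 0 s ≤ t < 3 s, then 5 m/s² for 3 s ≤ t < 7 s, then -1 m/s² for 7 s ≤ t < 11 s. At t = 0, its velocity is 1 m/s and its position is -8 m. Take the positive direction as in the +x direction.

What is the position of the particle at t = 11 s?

-227 m

On each constant-a segment, Δv = aΔt and Δx = v₀Δt + ½aΔt²; chain segment to segment.
0–3 s: v starts 1 m/s; Δx = 1·3 + ½·-12·3² = -51 m; v ends -35 m/s.
3–7 s: v starts -35 m/s; Δx = -35·4 + ½·5·4² = -100 m; v ends -15 m/s.
7–11 s: v starts -15 m/s; Δx = -15·4 + ½·-1·4² = -68 m; v ends -19 m/s.
x(11) = -8 + Σ Δx = -227 m.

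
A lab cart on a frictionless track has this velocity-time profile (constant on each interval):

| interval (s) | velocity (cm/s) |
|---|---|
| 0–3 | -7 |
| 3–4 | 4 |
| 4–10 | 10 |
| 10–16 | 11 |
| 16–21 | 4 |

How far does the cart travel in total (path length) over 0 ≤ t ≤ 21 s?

Distance (not displacement) is the total path length: add the absolute areas under v-t.
0–3 s: |-7| × 3 = 21 cm
3–4 s: |4| × 1 = 4 cm
4–10 s: |10| × 6 = 60 cm
10–16 s: |11| × 6 = 66 cm
16–21 s: |4| × 5 = 20 cm
Total distance = 171 cm

171 cm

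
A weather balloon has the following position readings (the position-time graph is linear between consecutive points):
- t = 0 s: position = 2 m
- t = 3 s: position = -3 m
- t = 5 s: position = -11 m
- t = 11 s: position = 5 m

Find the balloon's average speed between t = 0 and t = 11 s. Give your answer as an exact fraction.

29/11 m/s

Average speed = (total path length)/(elapsed time); on a piecewise-linear x-t graph the path length is Σ|Δx|.
0–3 s: |Δx| = |-3 − 2| = 5 m
3–5 s: |Δx| = |-11 − -3| = 8 m
5–11 s: |Δx| = |5 − -11| = 16 m
Total path = 29 m; average speed = 29/11 = 29/11 m/s.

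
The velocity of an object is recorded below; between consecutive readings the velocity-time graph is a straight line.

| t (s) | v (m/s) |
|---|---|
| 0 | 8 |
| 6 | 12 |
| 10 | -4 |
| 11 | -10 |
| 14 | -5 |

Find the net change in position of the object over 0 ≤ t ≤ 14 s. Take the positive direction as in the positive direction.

46.5 m

Displacement is the signed area under the v-t curve.
0–6 s: ½(8 + 12)(6) = 60 m
6–10 s: ½(12 + -4)(4) = 16 m
10–11 s: ½(-4 + -10)(1) = -7 m
11–14 s: ½(-10 + -5)(3) = -22.5 m
Net displacement = 46.5 m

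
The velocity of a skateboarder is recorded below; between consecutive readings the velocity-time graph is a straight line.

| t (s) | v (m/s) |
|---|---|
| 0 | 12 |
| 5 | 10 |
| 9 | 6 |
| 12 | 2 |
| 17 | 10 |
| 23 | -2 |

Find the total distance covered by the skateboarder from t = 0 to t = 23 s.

155 m

Total distance travelled is ∫|v| dt — sum the magnitudes of each area piece.
0–5 s: |½(12 + 10)(5)| = 55 m
5–9 s: |½(10 + 6)(4)| = 32 m
9–12 s: |½(6 + 2)(3)| = 12 m
12–17 s: |½(2 + 10)(5)| = 30 m
17–23 s: v = 0 at t = 22 s; triangle areas 25 + 1 = 26 m
Total distance = 155 m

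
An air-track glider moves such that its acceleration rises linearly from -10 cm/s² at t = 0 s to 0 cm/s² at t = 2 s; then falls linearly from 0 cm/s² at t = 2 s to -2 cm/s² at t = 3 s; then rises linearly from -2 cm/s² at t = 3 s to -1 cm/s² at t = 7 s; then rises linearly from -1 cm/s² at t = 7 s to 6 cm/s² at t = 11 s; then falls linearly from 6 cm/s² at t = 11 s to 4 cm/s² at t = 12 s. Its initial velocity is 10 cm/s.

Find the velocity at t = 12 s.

8 cm/s

Δv equals the area under the a-t graph; then v = v₀ + Δv.
0–2 s: ½(-10 + 0)(2) = -10 cm/s
2–3 s: ½(0 + -2)(1) = -1 cm/s
3–7 s: ½(-2 + -1)(4) = -6 cm/s
7–11 s: ½(-1 + 6)(4) = 10 cm/s
11–12 s: ½(6 + 4)(1) = 5 cm/s
Δv = -2 cm/s, so v(12) = 10 + (-2) = 8 cm/s.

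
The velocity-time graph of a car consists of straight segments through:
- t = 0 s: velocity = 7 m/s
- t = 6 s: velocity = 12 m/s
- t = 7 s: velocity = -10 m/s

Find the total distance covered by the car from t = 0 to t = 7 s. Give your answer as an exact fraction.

Distance (not displacement) is the total path length: add the absolute areas under v-t.
0–6 s: |½(7 + 12)(6)| = 57 m
6–7 s: v = 0 at t = 72/11 s; triangle areas 36/11 + 25/11 = 61/11 m
Total distance = 688/11 m

688/11 m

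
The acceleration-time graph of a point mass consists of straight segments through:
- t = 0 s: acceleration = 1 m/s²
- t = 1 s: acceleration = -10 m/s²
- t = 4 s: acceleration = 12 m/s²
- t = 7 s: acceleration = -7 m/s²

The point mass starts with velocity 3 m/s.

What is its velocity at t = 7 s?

Δv equals the area under the a-t graph; then v = v₀ + Δv.
0–1 s: ½(1 + -10)(1) = -4.5 m/s
1–4 s: ½(-10 + 12)(3) = 3 m/s
4–7 s: ½(12 + -7)(3) = 7.5 m/s
Δv = 6 m/s, so v(7) = 3 + (6) = 9 m/s.

9 m/s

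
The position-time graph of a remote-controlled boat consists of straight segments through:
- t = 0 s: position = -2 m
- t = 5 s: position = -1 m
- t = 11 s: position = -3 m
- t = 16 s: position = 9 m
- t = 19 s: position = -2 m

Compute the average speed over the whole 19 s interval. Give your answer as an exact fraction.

26/19 m/s

Average speed = (total path length)/(elapsed time); on a piecewise-linear x-t graph the path length is Σ|Δx|.
0–5 s: |Δx| = |-1 − -2| = 1 m
5–11 s: |Δx| = |-3 − -1| = 2 m
11–16 s: |Δx| = |9 − -3| = 12 m
16–19 s: |Δx| = |-2 − 9| = 11 m
Total path = 26 m; average speed = 26/19 = 26/19 m/s.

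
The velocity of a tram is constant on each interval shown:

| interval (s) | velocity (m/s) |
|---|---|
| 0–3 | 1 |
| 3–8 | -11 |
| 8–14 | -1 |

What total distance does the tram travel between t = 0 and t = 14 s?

Total distance travelled is ∫|v| dt — sum the magnitudes of each area piece.
0–3 s: |1| × 3 = 3 m
3–8 s: |-11| × 5 = 55 m
8–14 s: |-1| × 6 = 6 m
Total distance = 64 m

64 m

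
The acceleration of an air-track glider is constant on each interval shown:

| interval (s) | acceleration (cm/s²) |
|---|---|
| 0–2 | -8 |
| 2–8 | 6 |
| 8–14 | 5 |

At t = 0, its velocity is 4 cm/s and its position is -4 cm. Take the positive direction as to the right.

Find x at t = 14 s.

On each constant-a segment, Δv = aΔt and Δx = v₀Δt + ½aΔt²; chain segment to segment.
0–2 s: v starts 4 cm/s; Δx = 4·2 + ½·-8·2² = -8 cm; v ends -12 cm/s.
2–8 s: v starts -12 cm/s; Δx = -12·6 + ½·6·6² = 36 cm; v ends 24 cm/s.
8–14 s: v starts 24 cm/s; Δx = 24·6 + ½·5·6² = 234 cm; v ends 54 cm/s.
x(14) = -4 + Σ Δx = 258 cm.

258 cm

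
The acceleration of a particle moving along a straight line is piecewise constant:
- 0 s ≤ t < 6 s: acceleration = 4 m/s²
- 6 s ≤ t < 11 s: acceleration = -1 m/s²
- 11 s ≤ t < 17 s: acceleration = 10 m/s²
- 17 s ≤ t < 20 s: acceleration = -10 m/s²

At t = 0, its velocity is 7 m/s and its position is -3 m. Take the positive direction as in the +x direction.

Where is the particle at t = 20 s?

802.5 m

On each constant-a segment, Δv = aΔt and Δx = v₀Δt + ½aΔt²; chain segment to segment.
0–6 s: v starts 7 m/s; Δx = 7·6 + ½·4·6² = 114 m; v ends 31 m/s.
6–11 s: v starts 31 m/s; Δx = 31·5 + ½·-1·5² = 142.5 m; v ends 26 m/s.
11–17 s: v starts 26 m/s; Δx = 26·6 + ½·10·6² = 336 m; v ends 86 m/s.
17–20 s: v starts 86 m/s; Δx = 86·3 + ½·-10·3² = 213 m; v ends 56 m/s.
x(20) = -3 + Σ Δx = 802.5 m.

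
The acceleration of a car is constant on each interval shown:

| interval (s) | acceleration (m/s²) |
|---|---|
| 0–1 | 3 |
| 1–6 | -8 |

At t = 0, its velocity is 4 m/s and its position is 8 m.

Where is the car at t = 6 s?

-51.5 m

On each constant-a segment, Δv = aΔt and Δx = v₀Δt + ½aΔt²; chain segment to segment.
0–1 s: v starts 4 m/s; Δx = 4·1 + ½·3·1² = 5.5 m; v ends 7 m/s.
1–6 s: v starts 7 m/s; Δx = 7·5 + ½·-8·5² = -65 m; v ends -33 m/s.
x(6) = 8 + Σ Δx = -51.5 m.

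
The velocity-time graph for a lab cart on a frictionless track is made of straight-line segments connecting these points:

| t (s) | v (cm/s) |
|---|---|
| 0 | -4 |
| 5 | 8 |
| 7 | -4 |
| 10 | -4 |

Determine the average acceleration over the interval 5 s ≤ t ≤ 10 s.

-2.4 cm/s²

Average acceleration = Δv/Δt = (-4 − 8)/(10 − 5) = -2.4 cm/s².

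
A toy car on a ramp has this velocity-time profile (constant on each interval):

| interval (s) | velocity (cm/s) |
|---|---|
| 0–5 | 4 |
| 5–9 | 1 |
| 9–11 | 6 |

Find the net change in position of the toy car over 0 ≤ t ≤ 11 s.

36 cm

Net displacement equals the area under the velocity-time graph (areas below the axis count negative).
0–5 s: 4 × 5 = 20 cm
5–9 s: 1 × 4 = 4 cm
9–11 s: 6 × 2 = 12 cm
Net displacement = 36 cm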